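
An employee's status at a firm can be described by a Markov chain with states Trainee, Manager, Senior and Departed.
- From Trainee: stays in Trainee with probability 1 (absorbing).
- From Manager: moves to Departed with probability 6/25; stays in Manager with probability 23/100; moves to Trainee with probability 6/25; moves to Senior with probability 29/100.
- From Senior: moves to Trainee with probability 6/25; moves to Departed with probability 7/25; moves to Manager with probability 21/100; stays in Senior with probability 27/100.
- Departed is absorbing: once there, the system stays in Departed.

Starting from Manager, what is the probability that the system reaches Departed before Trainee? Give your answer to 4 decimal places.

0.5116

Let h(s) be the probability of absorption at Departed starting from transient state s. Then h(Departed) = 1 and h(Trainee) = 0. By first-step analysis:
h(Manager) = 0.24·0 + 0.23·h(Manager) + 0.29·h(Senior) + 0.24·1
h(Senior) = 0.24·0 + 0.21·h(Manager) + 0.27·h(Senior) + 0.28·1
Solving: h(Manager) = 0.5116, h(Senior) = 0.5307.
Starting from Manager, the probability is 0.5116.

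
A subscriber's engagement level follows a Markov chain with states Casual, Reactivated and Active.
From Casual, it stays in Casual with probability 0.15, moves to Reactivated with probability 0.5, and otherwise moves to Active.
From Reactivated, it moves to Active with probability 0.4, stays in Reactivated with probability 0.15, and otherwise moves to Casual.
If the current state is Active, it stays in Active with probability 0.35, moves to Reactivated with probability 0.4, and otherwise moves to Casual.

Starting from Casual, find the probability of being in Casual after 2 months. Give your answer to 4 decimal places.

0.3350

Sum over the intermediate state after 1 month:
P = P(Casual→Casual)·P(Casual→Casual) + P(Casual→Reactivated)·P(Reactivated→Casual) + P(Casual→Active)·P(Active→Casual)
  = 0.15×0.15 + 0.5×0.45 + 0.35×0.25
  = 0.0225 + 0.2250 + 0.0875 = 0.3350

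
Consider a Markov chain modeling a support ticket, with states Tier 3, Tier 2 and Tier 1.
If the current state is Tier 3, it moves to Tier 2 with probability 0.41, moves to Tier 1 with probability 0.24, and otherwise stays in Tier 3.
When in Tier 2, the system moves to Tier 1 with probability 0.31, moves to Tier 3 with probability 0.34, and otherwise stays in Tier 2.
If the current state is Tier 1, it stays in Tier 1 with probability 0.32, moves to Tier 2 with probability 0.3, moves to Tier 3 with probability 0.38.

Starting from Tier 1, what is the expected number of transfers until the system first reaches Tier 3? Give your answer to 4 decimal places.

2.7221

Let t(s) be the expected number of transfers to first reach Tier 3 from state s, with t(Tier 3) = 0. Conditioning on the first transfer:
t(Tier 2) = 1 + 0.35·t(Tier 2) + 0.31·t(Tier 1)
t(Tier 1) = 1 + 0.3·t(Tier 2) + 0.32·t(Tier 1)
Solving: t(Tier 2) = 2.8367, t(Tier 1) = 2.7221.
Expected transfers from Tier 1 to Tier 3: 2.7221.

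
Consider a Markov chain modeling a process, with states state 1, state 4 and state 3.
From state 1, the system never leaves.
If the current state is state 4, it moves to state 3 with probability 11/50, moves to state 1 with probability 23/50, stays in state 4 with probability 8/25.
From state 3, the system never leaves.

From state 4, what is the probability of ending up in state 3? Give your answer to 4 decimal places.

Let h(s) be the probability of absorption at state 3 starting from transient state s. Then h(state 3) = 1 and h(state 1) = 0. By first-step analysis:
h(state 4) = 0.46·0 + 0.32·h(state 4) + 0.22·1
Solving: h(state 4) = 0.3235.
Starting from state 4, the probability is 0.3235.

0.3235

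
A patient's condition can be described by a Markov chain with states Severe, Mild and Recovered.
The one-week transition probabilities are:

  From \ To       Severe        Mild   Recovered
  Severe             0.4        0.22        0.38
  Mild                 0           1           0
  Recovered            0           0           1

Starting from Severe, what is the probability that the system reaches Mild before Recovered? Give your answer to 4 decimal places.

0.3667

Let h(s) be the probability of absorption at Mild starting from transient state s. Then h(Mild) = 1 and h(Recovered) = 0. By first-step analysis:
h(Severe) = 0.4·h(Severe) + 0.22·1 + 0.38·0
Solving: h(Severe) = 0.3667.
Starting from Severe, the probability is 0.3667.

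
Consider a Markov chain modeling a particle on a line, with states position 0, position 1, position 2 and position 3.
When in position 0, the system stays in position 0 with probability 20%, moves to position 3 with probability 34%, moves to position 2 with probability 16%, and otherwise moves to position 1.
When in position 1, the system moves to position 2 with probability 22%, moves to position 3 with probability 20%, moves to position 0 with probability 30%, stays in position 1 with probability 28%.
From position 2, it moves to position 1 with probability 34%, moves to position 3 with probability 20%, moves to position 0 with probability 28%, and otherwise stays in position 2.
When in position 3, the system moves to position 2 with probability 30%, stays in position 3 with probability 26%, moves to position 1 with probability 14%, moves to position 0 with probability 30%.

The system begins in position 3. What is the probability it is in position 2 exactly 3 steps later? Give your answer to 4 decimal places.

0.2163

Propagate the distribution vector 3 steps from position 3.
After 0 steps: (0.0000, 0.0000, 0.0000, 1.0000)
After 1 step: (0.3000, 0.1400, 0.3000, 0.2600)
After 2 steps: (0.2640, 0.2676, 0.2108, 0.2576)
After 3 steps: (0.2694, 0.2619, 0.2163, 0.2524)
P(in position 2 after 3 steps) = 0.2163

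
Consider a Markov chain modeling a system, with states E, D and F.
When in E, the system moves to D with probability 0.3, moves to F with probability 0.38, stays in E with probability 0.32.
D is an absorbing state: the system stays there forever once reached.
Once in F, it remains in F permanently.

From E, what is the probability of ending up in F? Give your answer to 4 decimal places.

Let h(s) be the probability of absorption at F starting from transient state s. Then h(F) = 1 and h(D) = 0. By first-step analysis:
h(E) = 0.32·h(E) + 0.3·0 + 0.38·1
Solving: h(E) = 0.5588.
Starting from E, the probability is 0.5588.

0.5588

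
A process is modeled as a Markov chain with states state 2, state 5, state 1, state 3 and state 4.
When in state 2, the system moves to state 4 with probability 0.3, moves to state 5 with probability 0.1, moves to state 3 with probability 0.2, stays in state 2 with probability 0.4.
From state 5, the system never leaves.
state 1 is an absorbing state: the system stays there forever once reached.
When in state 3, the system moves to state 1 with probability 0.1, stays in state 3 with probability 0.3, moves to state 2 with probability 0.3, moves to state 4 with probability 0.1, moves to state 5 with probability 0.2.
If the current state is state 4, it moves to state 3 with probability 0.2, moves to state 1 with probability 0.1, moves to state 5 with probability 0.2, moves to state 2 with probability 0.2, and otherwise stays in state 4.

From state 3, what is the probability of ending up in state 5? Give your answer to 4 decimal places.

0.7102

Let h(s) be the probability of absorption at state 5 starting from transient state s. Then h(state 5) = 1 and h(state 1) = 0. By first-step analysis:
h(state 2) = 0.4·h(state 2) + 0.1·1 + 0.2·h(state 3) + 0.3·h(state 4)
h(state 3) = 0.3·h(state 2) + 0.2·1 + 0.1·0 + 0.3·h(state 3) + 0.1·h(state 4)
h(state 4) = 0.2·h(state 2) + 0.2·1 + 0.1·0 + 0.2·h(state 3) + 0.3·h(state 4)
Solving: h(state 2) = 0.7557, h(state 3) = 0.7102, h(state 4) = 0.7045.
Starting from state 3, the probability is 0.7102.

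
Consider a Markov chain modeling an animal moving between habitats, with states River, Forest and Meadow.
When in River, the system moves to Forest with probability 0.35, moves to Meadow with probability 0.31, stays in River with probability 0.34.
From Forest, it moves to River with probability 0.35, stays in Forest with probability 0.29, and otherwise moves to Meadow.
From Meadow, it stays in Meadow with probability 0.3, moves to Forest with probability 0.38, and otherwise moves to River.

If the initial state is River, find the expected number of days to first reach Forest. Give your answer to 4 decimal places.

Let t(s) be the expected number of days to first reach Forest from state s, with t(Forest) = 0. Conditioning on the first day:
t(River) = 1 + 0.34·t(River) + 0.31·t(Meadow)
t(Meadow) = 1 + 0.32·t(River) + 0.3·t(Meadow)
Solving: t(River) = 2.7839, t(Meadow) = 2.7012.
Expected days from River to Forest: 2.7839.

2.7839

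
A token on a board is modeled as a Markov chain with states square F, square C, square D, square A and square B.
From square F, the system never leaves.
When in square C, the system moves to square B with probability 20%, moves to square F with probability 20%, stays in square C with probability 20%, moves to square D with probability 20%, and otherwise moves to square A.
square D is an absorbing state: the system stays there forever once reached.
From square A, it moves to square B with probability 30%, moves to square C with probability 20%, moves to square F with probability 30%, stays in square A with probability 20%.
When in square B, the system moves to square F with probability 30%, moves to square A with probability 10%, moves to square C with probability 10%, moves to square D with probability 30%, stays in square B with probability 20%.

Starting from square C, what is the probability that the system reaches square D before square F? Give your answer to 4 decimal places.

Let h(s) be the probability of absorption at square D starting from transient state s. Then h(square D) = 1 and h(square F) = 0. By first-step analysis:
h(square C) = 0.2·0 + 0.2·h(square C) + 0.2·1 + 0.2·h(square A) + 0.2·h(square B)
h(square A) = 0.3·0 + 0.2·h(square C) + 0.2·h(square A) + 0.3·h(square B)
h(square B) = 0.3·0 + 0.1·h(square C) + 0.3·1 + 0.1·h(square A) + 0.2·h(square B)
Solving: h(square C) = 0.4372, h(square A) = 0.2837, h(square B) = 0.4651.
Starting from square C, the probability is 0.4372.

0.4372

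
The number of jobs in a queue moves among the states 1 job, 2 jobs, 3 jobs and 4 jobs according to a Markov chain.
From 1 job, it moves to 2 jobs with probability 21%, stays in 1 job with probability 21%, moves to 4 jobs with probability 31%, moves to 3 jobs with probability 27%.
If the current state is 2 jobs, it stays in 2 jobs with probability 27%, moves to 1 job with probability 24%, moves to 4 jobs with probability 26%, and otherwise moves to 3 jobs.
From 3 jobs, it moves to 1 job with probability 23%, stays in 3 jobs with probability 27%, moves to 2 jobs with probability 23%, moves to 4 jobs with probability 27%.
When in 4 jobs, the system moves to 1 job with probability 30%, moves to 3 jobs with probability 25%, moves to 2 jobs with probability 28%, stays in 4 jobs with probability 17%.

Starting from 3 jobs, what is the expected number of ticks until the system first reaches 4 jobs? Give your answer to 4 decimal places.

Let t(s) be the expected number of ticks to first reach 4 jobs from state s, with t(4 jobs) = 0. Conditioning on the first tick:
t(1 job) = 1 + 0.21·t(1 job) + 0.21·t(2 jobs) + 0.27·t(3 jobs)
t(2 jobs) = 1 + 0.24·t(1 job) + 0.27·t(2 jobs) + 0.23·t(3 jobs)
t(3 jobs) = 1 + 0.23·t(1 job) + 0.23·t(2 jobs) + 0.27·t(3 jobs)
Solving: t(1 job) = 3.4708, t(2 jobs) = 3.6493, t(3 jobs) = 3.6132.
Expected ticks from 3 jobs to 4 jobs: 3.6132.

3.6132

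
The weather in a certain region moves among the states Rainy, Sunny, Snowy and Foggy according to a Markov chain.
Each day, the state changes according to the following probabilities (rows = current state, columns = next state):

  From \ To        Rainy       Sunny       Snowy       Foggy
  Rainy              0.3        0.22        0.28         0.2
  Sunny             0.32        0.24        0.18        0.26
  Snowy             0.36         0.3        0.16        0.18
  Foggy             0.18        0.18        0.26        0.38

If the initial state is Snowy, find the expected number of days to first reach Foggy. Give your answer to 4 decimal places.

4.8252

Let t(s) be the expected number of days to first reach Foggy from state s, with t(Foggy) = 0. Conditioning on the first day:
t(Rainy) = 1 + 0.3·t(Rainy) + 0.22·t(Sunny) + 0.28·t(Snowy)
t(Sunny) = 1 + 0.32·t(Rainy) + 0.24·t(Sunny) + 0.18·t(Snowy)
t(Snowy) = 1 + 0.36·t(Rainy) + 0.3·t(Sunny) + 0.16·t(Snowy)
Solving: t(Rainy) = 4.7614, t(Sunny) = 4.4634, t(Snowy) = 4.8252.
Expected days from Snowy to Foggy: 4.8252.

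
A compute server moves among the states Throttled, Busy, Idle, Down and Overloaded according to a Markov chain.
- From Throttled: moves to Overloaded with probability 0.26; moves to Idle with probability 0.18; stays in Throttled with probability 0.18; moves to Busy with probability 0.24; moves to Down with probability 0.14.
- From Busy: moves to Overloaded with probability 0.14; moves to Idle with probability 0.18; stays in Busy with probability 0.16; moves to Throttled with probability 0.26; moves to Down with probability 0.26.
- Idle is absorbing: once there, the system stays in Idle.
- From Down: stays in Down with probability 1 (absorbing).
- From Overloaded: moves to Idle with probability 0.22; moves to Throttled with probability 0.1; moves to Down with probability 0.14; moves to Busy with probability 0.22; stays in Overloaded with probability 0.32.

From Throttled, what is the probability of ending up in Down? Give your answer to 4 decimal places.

Let h(s) be the probability of absorption at Down starting from transient state s. Then h(Down) = 1 and h(Idle) = 0. By first-step analysis:
h(Throttled) = 0.18·h(Throttled) + 0.24·h(Busy) + 0.18·0 + 0.14·1 + 0.26·h(Overloaded)
h(Busy) = 0.26·h(Throttled) + 0.16·h(Busy) + 0.18·0 + 0.26·1 + 0.14·h(Overloaded)
h(Overloaded) = 0.1·h(Throttled) + 0.22·h(Busy) + 0.22·0 + 0.14·1 + 0.32·h(Overloaded)
Solving: h(Throttled) = 0.4665, h(Busy) = 0.5282, h(Overloaded) = 0.4454.
Starting from Throttled, the probability is 0.4665.

0.4665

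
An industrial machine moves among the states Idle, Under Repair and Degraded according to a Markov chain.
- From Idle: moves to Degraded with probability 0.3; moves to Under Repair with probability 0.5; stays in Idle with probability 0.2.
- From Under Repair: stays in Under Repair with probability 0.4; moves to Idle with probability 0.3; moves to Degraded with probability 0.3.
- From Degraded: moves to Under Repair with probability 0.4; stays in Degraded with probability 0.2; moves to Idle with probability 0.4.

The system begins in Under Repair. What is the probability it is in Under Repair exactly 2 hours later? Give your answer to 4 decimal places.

Sum over the intermediate state after 1 hour:
P = P(Under Repair→Idle)·P(Idle→Under Repair) + P(Under Repair→Under Repair)·P(Under Repair→Under Repair) + P(Under Repair→Degraded)·P(Degraded→Under Repair)
  = 0.3×0.5 + 0.4×0.4 + 0.3×0.4
  = 0.1500 + 0.1600 + 0.1200 = 0.4300

0.4300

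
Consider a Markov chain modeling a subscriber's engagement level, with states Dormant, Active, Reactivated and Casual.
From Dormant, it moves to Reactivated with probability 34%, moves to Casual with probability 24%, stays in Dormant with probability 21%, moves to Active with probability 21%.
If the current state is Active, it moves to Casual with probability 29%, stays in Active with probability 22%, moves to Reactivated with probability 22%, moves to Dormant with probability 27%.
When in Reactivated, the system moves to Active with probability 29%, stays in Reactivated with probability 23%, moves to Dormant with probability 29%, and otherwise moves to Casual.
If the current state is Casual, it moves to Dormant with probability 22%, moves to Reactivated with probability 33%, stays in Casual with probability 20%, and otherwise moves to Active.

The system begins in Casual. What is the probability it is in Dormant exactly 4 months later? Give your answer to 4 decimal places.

0.2492

Propagate the distribution vector 4 months from Casual.
After 0 months: (0.0000, 0.0000, 0.0000, 1.0000)
After 1 month: (0.2200, 0.2500, 0.3300, 0.2000)
After 2 months: (0.2534, 0.2469, 0.2717, 0.2280)
After 3 months: (0.2488, 0.2433, 0.2782, 0.2296)
After 4 months: (0.2492, 0.2439, 0.2779, 0.2291)
P(in Dormant after 4 months) = 0.2492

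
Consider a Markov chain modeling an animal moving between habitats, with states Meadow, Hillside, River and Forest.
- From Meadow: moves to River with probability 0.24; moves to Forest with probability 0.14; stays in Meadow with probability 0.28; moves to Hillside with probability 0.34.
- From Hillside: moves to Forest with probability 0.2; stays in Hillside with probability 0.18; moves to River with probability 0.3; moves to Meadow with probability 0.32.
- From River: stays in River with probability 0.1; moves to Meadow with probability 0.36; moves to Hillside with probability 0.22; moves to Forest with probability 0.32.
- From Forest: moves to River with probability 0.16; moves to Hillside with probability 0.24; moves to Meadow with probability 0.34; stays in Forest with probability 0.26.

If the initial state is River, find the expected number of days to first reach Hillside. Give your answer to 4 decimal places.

3.7825

Let t(s) be the expected number of days to first reach Hillside from state s, with t(Hillside) = 0. Conditioning on the first day:
t(Meadow) = 1 + 0.28·t(Meadow) + 0.24·t(River) + 0.14·t(Forest)
t(River) = 1 + 0.36·t(Meadow) + 0.1·t(River) + 0.32·t(Forest)
t(Forest) = 1 + 0.34·t(Meadow) + 0.16·t(River) + 0.26·t(Forest)
Solving: t(Meadow) = 3.3728, t(River) = 3.7825, t(Forest) = 3.7189.
Expected days from River to Hillside: 3.7825.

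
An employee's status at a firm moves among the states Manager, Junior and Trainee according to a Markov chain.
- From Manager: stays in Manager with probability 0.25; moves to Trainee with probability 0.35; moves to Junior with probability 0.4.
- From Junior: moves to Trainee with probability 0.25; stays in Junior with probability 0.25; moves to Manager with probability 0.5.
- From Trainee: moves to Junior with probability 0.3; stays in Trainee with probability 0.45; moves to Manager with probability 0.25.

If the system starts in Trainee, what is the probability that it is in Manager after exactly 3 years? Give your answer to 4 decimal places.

Propagate the distribution vector 3 years from Trainee.
After 0 years: (0.0000, 0.0000, 1.0000)
After 1 year: (0.2500, 0.3000, 0.4500)
After 2 years: (0.3250, 0.3100, 0.3650)
After 3 years: (0.3275, 0.3170, 0.3555)
P(in Manager after 3 years) = 0.3275

0.3275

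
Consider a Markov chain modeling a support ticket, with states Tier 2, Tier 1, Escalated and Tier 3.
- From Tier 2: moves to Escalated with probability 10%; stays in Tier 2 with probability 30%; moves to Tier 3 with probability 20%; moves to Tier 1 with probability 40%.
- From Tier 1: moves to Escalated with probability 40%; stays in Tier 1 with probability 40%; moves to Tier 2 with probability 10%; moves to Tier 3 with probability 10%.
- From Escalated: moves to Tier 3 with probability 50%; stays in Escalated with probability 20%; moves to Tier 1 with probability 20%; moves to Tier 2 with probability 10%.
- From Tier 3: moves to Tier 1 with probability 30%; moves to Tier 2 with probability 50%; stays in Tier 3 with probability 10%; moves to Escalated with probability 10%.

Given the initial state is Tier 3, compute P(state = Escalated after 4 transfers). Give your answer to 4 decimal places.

Propagate the distribution vector 4 transfers from Tier 3.
After 0 transfers: (0.0000, 0.0000, 0.0000, 1.0000)
After 1 transfer: (0.5000, 0.3000, 0.1000, 0.1000)
After 2 transfers: (0.2400, 0.3700, 0.2000, 0.1900)
After 3 transfers: (0.2240, 0.3410, 0.2310, 0.2040)
After 4 transfers: (0.2264, 0.3334, 0.2254, 0.2148)
P(in Escalated after 4 transfers) = 0.2254

0.2254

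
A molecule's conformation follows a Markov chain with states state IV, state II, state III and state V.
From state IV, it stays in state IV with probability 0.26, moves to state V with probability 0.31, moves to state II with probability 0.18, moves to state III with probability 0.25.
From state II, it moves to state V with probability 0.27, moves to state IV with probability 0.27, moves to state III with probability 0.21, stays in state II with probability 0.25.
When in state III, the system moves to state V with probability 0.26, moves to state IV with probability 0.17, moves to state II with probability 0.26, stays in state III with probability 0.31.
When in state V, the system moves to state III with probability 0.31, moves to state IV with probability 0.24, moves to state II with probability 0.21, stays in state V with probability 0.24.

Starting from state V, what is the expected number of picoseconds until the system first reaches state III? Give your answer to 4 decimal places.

Let t(s) be the expected number of picoseconds to first reach state III from state s, with t(state III) = 0. Conditioning on the first picosecond:
t(state IV) = 1 + 0.26·t(state IV) + 0.18·t(state II) + 0.31·t(state V)
t(state II) = 1 + 0.27·t(state IV) + 0.25·t(state II) + 0.27·t(state V)
t(state V) = 1 + 0.24·t(state IV) + 0.21·t(state II) + 0.24·t(state V)
Solving: t(state IV) = 3.8636, t(state II) = 4.0389, t(state V) = 3.6519.
Expected picoseconds from state V to state III: 3.6519.

3.6519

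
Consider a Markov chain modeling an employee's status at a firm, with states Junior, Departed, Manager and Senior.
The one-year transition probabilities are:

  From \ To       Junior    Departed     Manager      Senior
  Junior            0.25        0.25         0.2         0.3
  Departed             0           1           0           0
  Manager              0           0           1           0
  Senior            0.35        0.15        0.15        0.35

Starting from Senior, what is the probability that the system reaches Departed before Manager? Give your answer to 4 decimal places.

Let h(s) be the probability of absorption at Departed starting from transient state s. Then h(Departed) = 1 and h(Manager) = 0. By first-step analysis:
h(Junior) = 0.25·h(Junior) + 0.25·1 + 0.2·0 + 0.3·h(Senior)
h(Senior) = 0.35·h(Junior) + 0.15·1 + 0.15·0 + 0.35·h(Senior)
Solving: h(Junior) = 0.5425, h(Senior) = 0.5229.
Starting from Senior, the probability is 0.5229.

0.5229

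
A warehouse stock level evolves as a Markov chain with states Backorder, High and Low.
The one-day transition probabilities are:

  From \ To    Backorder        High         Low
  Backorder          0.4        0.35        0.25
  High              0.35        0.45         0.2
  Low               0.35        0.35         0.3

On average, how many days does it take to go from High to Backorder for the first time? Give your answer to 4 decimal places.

Let t(s) be the expected number of days to first reach Backorder from state s, with t(Backorder) = 0. Conditioning on the first day:
t(High) = 1 + 0.45·t(High) + 0.2·t(Low)
t(Low) = 1 + 0.35·t(High) + 0.3·t(Low)
Solving: t(High) = 2.8571, t(Low) = 2.8571.
Expected days from High to Backorder: 2.8571.

2.8571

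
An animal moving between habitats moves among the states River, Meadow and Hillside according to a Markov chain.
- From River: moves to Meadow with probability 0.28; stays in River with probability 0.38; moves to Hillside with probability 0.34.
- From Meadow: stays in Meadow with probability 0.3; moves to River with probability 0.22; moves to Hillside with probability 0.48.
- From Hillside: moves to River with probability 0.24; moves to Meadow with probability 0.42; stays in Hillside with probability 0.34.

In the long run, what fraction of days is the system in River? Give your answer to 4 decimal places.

Let the stationary distribution be π with π = πP and π_1 + π_2 + π_3 = 1.
π_1 = 0.38·π_1 + 0.22·π_2 + 0.24·π_3
π_2 = 0.28·π_1 + 0.3·π_2 + 0.42·π_3
Solving with the normalization constraint gives π = (0.2711, 0.3411, 0.3878).
So the stationary probability of River is 0.2711.

0.2711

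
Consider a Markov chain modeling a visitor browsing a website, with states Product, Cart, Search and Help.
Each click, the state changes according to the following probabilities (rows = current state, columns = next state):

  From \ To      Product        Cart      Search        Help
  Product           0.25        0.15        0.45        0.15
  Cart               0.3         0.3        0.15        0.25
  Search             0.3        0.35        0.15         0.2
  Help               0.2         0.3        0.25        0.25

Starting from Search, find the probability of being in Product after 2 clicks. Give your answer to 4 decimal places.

Propagate the distribution vector 2 clicks from Search.
After 0 clicks: (0.0000, 0.0000, 1.0000, 0.0000)
After 1 click: (0.3000, 0.3500, 0.1500, 0.2000)
After 2 clicks: (0.2650, 0.2625, 0.2600, 0.2125)
P(in Product after 2 clicks) = 0.2650

0.2650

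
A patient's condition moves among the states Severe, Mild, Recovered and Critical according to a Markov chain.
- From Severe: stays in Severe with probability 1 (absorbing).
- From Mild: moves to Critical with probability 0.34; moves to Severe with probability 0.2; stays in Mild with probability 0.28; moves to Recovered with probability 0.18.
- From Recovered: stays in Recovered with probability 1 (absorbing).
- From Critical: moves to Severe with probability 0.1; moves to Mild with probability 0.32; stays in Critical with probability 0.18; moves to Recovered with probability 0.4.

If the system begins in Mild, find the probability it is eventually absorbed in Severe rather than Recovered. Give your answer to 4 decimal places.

Let h(s) be the probability of absorption at Severe starting from transient state s. Then h(Severe) = 1 and h(Recovered) = 0. By first-step analysis:
h(Mild) = 0.2·1 + 0.28·h(Mild) + 0.18·0 + 0.34·h(Critical)
h(Critical) = 0.1·1 + 0.32·h(Mild) + 0.4·0 + 0.18·h(Critical)
Solving: h(Mild) = 0.4111, h(Critical) = 0.2824.
Starting from Mild, the probability is 0.4111.

0.4111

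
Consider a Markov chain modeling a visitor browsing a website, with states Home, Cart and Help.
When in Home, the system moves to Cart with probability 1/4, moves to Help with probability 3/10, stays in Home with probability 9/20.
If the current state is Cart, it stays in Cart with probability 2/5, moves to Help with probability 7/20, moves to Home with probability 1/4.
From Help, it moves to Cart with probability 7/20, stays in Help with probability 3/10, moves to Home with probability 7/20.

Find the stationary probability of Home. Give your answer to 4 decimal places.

Let the stationary distribution be π with π = πP and π_1 + π_2 + π_3 = 1.
π_1 = 0.45·π_1 + 0.25·π_2 + 0.35·π_3
π_2 = 0.25·π_1 + 0.4·π_2 + 0.35·π_3
Solving with the normalization constraint gives π = (0.3521, 0.3314, 0.3166).
So the stationary probability of Home is 0.3521.

0.3521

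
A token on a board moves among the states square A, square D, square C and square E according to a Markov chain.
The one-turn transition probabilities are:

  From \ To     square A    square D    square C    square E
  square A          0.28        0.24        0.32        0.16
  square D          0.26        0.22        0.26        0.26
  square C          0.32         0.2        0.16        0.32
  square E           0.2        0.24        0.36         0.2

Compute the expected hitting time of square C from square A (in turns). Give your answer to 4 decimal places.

Let t(s) be the expected number of turns to first reach square C from state s, with t(square C) = 0. Conditioning on the first turn:
t(square A) = 1 + 0.28·t(square A) + 0.24·t(square D) + 0.16·t(square E)
t(square D) = 1 + 0.26·t(square A) + 0.22·t(square D) + 0.26·t(square E)
t(square E) = 1 + 0.2·t(square A) + 0.24·t(square D) + 0.2·t(square E)
Solving: t(square A) = 3.1895, t(square D) = 3.3641, t(square E) = 3.0566.
Expected turns from square A to square C: 3.1895.

3.1895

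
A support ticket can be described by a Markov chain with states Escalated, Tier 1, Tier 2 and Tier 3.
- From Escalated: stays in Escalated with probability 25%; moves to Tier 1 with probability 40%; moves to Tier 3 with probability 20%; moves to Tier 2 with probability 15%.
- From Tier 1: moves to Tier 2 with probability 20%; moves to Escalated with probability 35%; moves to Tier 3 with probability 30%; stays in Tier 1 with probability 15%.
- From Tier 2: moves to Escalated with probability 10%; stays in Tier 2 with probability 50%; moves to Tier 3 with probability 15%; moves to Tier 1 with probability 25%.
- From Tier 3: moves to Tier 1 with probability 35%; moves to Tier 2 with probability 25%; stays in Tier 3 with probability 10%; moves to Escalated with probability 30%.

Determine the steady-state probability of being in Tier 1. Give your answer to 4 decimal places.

0.2784

Let the stationary distribution be π with π = πP and π_1 + π_2 + π_3 + π_4 = 1.
π_1 = 0.25·π_1 + 0.35·π_2 + 0.1·π_3 + 0.3·π_4
π_2 = 0.4·π_1 + 0.15·π_2 + 0.25·π_3 + 0.35·π_4
π_3 = 0.15·π_1 + 0.2·π_2 + 0.5·π_3 + 0.25·π_4
Solving with the normalization constraint gives π = (0.2452, 0.2784, 0.2821, 0.1943).
So the stationary probability of Tier 1 is 0.2784.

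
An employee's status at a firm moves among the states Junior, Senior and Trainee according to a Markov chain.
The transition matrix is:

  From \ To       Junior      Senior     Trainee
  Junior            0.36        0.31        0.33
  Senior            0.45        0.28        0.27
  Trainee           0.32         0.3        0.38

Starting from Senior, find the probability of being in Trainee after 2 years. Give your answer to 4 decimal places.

0.3267

Sum over the intermediate state after 1 year:
P = P(Senior→Junior)·P(Junior→Trainee) + P(Senior→Senior)·P(Senior→Trainee) + P(Senior→Trainee)·P(Trainee→Trainee)
  = 0.45×0.33 + 0.28×0.27 + 0.27×0.38
  = 0.1485 + 0.0756 + 0.1026 = 0.3267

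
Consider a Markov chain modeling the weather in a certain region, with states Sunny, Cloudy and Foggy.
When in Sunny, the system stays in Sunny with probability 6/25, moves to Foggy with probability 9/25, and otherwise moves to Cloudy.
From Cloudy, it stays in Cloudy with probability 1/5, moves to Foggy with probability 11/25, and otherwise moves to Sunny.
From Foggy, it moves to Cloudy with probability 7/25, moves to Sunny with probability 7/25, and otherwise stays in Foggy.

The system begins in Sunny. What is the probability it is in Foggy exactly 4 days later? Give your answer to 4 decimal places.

0.4168

Propagate the distribution vector 4 days from Sunny.
After 0 days: (1.0000, 0.0000, 0.0000)
After 1 day: (0.2400, 0.4000, 0.3600)
After 2 days: (0.3024, 0.2768, 0.4208)
After 3 days: (0.2900, 0.2941, 0.4158)
After 4 days: (0.2919, 0.2913, 0.4168)
P(in Foggy after 4 days) = 0.4168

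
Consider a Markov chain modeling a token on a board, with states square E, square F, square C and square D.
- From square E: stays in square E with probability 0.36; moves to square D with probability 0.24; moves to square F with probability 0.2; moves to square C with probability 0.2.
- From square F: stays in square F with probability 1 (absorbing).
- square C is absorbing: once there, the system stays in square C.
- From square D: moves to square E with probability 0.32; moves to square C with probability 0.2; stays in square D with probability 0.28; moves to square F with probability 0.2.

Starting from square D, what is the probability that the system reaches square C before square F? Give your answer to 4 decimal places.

0.5000

Let h(s) be the probability of absorption at square C starting from transient state s. Then h(square C) = 1 and h(square F) = 0. By first-step analysis:
h(square E) = 0.36·h(square E) + 0.2·0 + 0.2·1 + 0.24·h(square D)
h(square D) = 0.32·h(square E) + 0.2·0 + 0.2·1 + 0.28·h(square D)
Solving: h(square E) = 0.5000, h(square D) = 0.5000.
Starting from square D, the probability is 0.5000.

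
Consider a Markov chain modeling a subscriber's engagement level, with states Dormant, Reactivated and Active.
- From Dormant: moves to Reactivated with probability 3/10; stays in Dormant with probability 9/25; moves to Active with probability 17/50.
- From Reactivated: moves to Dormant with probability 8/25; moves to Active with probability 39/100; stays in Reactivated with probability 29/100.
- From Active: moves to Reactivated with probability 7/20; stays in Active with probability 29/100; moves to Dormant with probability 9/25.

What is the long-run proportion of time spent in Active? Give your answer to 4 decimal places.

Let the stationary distribution be π with π = πP and π_1 + π_2 + π_3 = 1.
π_1 = 0.36·π_1 + 0.32·π_2 + 0.36·π_3
π_2 = 0.3·π_1 + 0.29·π_2 + 0.35·π_3
Solving with the normalization constraint gives π = (0.3474, 0.3138, 0.3388).
So the stationary probability of Active is 0.3388.

0.3388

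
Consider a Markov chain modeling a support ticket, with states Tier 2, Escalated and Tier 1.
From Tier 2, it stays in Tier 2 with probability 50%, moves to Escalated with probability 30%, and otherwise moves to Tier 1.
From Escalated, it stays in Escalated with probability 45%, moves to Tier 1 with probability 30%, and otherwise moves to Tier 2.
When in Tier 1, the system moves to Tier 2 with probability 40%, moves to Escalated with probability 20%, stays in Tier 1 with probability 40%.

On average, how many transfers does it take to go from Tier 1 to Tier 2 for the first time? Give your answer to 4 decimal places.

Let t(s) be the expected number of transfers to first reach Tier 2 from state s, with t(Tier 2) = 0. Conditioning on the first transfer:
t(Escalated) = 1 + 0.45·t(Escalated) + 0.3·t(Tier 1)
t(Tier 1) = 1 + 0.2·t(Escalated) + 0.4·t(Tier 1)
Solving: t(Escalated) = 3.3333, t(Tier 1) = 2.7778.
Expected transfers from Tier 1 to Tier 2: 2.7778.

2.7778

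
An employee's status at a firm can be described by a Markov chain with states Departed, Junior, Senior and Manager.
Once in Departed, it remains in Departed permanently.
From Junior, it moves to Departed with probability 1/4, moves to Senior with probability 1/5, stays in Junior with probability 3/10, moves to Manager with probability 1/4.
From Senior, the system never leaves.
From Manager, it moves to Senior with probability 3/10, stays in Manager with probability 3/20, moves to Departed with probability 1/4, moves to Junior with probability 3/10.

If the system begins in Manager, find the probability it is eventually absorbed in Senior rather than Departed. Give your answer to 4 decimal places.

Let h(s) be the probability of absorption at Senior starting from transient state s. Then h(Senior) = 1 and h(Departed) = 0. By first-step analysis:
h(Junior) = 0.25·0 + 0.3·h(Junior) + 0.2·1 + 0.25·h(Manager)
h(Manager) = 0.25·0 + 0.3·h(Junior) + 0.3·1 + 0.15·h(Manager)
Solving: h(Junior) = 0.4712, h(Manager) = 0.5192.
Starting from Manager, the probability is 0.5192.

0.5192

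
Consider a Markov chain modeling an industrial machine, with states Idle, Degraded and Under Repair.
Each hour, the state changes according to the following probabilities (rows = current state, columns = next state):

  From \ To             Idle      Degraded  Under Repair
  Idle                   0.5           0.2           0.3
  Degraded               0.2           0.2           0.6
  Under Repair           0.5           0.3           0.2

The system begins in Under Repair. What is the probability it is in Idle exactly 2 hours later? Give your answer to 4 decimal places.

0.4100

Sum over the intermediate state after 1 hour:
P = P(Under Repair→Idle)·P(Idle→Idle) + P(Under Repair→Degraded)·P(Degraded→Idle) + P(Under Repair→Under Repair)·P(Under Repair→Idle)
  = 0.5×0.5 + 0.3×0.2 + 0.2×0.5
  = 0.2500 + 0.0600 + 0.1000 = 0.4100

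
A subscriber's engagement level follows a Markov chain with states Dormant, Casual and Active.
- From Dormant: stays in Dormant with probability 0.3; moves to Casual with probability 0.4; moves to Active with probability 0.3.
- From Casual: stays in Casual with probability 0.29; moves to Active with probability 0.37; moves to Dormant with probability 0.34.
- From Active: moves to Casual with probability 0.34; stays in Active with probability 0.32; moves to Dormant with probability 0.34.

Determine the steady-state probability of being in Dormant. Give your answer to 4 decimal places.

0.3269

Let the stationary distribution be π with π = πP and π_1 + π_2 + π_3 = 1.
π_1 = 0.3·π_1 + 0.34·π_2 + 0.34·π_3
π_2 = 0.4·π_1 + 0.29·π_2 + 0.34·π_3
Solving with the normalization constraint gives π = (0.3269, 0.3425, 0.3306).
So the stationary probability of Dormant is 0.3269.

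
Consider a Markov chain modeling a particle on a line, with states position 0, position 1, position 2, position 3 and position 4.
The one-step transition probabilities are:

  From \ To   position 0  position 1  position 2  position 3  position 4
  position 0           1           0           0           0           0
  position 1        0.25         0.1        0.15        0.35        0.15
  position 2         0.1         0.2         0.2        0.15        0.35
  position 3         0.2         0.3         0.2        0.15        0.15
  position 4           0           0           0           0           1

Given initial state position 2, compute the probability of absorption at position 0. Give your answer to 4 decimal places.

0.3535

Let h(s) be the probability of absorption at position 0 starting from transient state s. Then h(position 0) = 1 and h(position 4) = 0. By first-step analysis:
h(position 1) = 0.25·1 + 0.1·h(position 1) + 0.15·h(position 2) + 0.35·h(position 3) + 0.15·0
h(position 2) = 0.1·1 + 0.2·h(position 1) + 0.2·h(position 2) + 0.15·h(position 3) + 0.35·0
h(position 3) = 0.2·1 + 0.3·h(position 1) + 0.2·h(position 2) + 0.15·h(position 3) + 0.15·0
Solving: h(position 1) = 0.5338, h(position 2) = 0.3535, h(position 3) = 0.5069.
Starting from position 2, the probability is 0.3535.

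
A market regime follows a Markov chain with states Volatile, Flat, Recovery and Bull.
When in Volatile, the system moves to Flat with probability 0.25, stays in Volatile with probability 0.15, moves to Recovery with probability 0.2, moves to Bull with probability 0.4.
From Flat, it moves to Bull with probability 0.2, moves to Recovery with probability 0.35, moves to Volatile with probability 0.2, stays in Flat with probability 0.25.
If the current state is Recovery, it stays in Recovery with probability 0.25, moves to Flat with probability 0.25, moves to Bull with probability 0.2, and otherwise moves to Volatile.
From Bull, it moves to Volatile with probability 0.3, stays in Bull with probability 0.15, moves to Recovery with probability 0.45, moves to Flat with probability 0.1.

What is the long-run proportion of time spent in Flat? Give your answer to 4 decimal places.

Let the stationary distribution be π with π = πP and π_1 + π_2 + π_3 + π_4 = 1.
π_1 = 0.15·π_1 + 0.2·π_2 + 0.3·π_3 + 0.3·π_4
π_2 = 0.25·π_1 + 0.25·π_2 + 0.25·π_3 + 0.1·π_4
π_3 = 0.2·π_1 + 0.35·π_2 + 0.25·π_3 + 0.45·π_4
Solving with the normalization constraint gives π = (0.2422, 0.2145, 0.3067, 0.2366).
So the stationary probability of Flat is 0.2145.

0.2145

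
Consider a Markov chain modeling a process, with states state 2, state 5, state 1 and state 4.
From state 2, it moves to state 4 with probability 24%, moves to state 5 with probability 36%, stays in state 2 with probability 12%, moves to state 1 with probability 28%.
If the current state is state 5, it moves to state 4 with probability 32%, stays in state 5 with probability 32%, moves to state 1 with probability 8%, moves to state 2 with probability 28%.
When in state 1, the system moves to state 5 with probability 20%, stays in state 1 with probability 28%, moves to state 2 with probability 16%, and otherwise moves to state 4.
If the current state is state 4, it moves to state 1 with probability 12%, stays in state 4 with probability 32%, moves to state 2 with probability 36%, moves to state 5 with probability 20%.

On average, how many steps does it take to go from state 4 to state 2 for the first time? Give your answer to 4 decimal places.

3.1705

Let t(s) be the expected number of steps to first reach state 2 from state s, with t(state 2) = 0. Conditioning on the first step:
t(state 5) = 1 + 0.32·t(state 5) + 0.08·t(state 1) + 0.32·t(state 4)
t(state 1) = 1 + 0.2·t(state 5) + 0.28·t(state 1) + 0.36·t(state 4)
t(state 4) = 1 + 0.2·t(state 5) + 0.12·t(state 1) + 0.32·t(state 4)
Solving: t(state 5) = 3.4244, t(state 1) = 3.9253, t(state 4) = 3.1705.
Expected steps from state 4 to state 2: 3.1705.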